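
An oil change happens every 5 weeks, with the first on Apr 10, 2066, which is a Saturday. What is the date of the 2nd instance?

The 2nd occurrence is 1 interval after the first: 1 × 35 = 35 days after Apr 10, 2066.
Apr has 30 days — 20 days to the end of Apr leaves 15.
15 days into May → May 15, 2066.

May 15, 2066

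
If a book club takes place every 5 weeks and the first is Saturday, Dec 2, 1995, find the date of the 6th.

May 25, 1996

The 6th occurrence is 5 intervals after the first: 5 × 35 = 175 days after Dec 2, 1995.
Dec has 31 days — 29 days to the end of Dec leaves 146.
Jan has 31 days (115 left).
Feb has 29 days (86 left).
Mar has 31 days (55 left).
Apr has 30 days (25 left).
25 days into May → May 25, 1996.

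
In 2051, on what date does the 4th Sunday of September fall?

The first Sunday of September 2051 is September 3.
The 4th Sunday is 3 weeks later: 3 + 21 = 24.

2051-09-24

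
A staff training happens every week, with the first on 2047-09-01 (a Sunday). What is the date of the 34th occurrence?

The 34th occurrence is 33 intervals after the first: 33 × 7 = 231 days after 2047-09-01.
September has 30 days — 29 days to the end of September leaves 202.
October has 31 days (171 left).
November has 30 days (141 left).
December has 31 days (110 left).
January has 31 days (79 left).
February has 29 days (50 left).
March has 31 days (19 left).
19 days into April → 2048-04-19.

2048-04-19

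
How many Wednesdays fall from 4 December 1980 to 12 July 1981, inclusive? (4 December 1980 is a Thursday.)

4 December 1980 is a Thursday; the first Wednesday on or after it is 10 December 1980 (6 days later).
From 10 December 1980 to 12 July 1981: 21 + 31 + 28 + 31 + 30 + 31 + 30 + 12 = 214 days (rest of December, January, February, March, April, May, June, July).
214 ÷ 7 = 30 full weeks with remainder 4, so 30 more Wednesdays after the first → 31.

31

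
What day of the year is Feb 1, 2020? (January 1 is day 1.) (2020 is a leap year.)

32

Days in months before Feb: 31 = 31.
Plus 1 day into Feb → day 32.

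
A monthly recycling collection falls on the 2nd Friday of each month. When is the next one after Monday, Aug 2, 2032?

Aug 13, 2032

Aug 2032 starts on a Sunday; its first Friday is the 6th, so the 2nd Friday is the 13th — Aug 13, 2032.
Aug 13, 2032 is after Aug 2, 2032, so that is the next one.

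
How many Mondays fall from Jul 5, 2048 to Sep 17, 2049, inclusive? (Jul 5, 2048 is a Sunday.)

63

Jul 5, 2048 is a Sunday; the first Monday on or after it is Jul 6, 2048 (1 day later).
From Jul 6, 2048 to Sep 17, 2049: 178 + 260 = 438 days (rest of 2048, to Sep 17, 2049 in 2049).
438 ÷ 7 = 62 full weeks with remainder 4, so 62 more Mondays after the first → 63.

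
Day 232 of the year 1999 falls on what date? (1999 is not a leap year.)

20 August 1999

January has 31 days (232 − 31 = 201 remain).
February has 28 days (201 − 28 = 173 remain).
March has 31 days (173 − 31 = 142 remain).
April has 30 days (142 − 30 = 112 remain).
May has 31 days (112 − 31 = 81 remain).
June has 30 days (81 − 30 = 51 remain).
July has 31 days (51 − 31 = 20 remain).
20 into August → August 20.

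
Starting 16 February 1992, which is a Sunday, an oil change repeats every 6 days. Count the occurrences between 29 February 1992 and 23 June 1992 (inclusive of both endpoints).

Occurrences land 6·i days after 16 February 1992 for i = 0, 1, 2, …
29 February 1992 is 13 days after the start; 13 ÷ 6 = 2 remainder 1; since the remainder is 1, round up to i = 3. First occurrence in the window: #4 on 5 March 1992 (3×6 = 18 days in).
23 June 1992 is 128 days after the start; 128 ÷ 6 = 21 remainder 2. Last occurrence in the window: #22 on 21 June 1992.
Occurrences #4 through #22: 19 in total.

19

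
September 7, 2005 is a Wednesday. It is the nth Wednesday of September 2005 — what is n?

1st

Day 7 falls in week ⌈7/7⌉ of the month.
Days 1–7 hold the 1st Wednesday, 8–14 the 2nd, 15–21 the 3rd, 22–28 the 4th, 29–31 the 5th.
7 is in the range for the 1st.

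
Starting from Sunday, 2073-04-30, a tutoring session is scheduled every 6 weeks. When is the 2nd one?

The 2nd occurrence is 1 interval after the first: 1 × 42 = 42 days after 2073-04-30.
April has 30 days — 0 days to the end of April leaves 42.
May has 31 days (11 left).
11 days into June → 2073-06-11.

2073-06-11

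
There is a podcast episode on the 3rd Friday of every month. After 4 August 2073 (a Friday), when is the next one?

18 August 2073

August 2073 starts on a Tuesday; its first Friday is the 4th, so the 3rd Friday is the 18th — 18 August 2073.
18 August 2073 is after 4 August 2073, so that is the next one.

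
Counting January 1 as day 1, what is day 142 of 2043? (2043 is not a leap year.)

May 22, 2043

January has 31 days (142 − 31 = 111 remain).
February has 28 days (111 − 28 = 83 remain).
March has 31 days (83 − 31 = 52 remain).
April has 30 days (52 − 30 = 22 remain).
22 into May → May 22.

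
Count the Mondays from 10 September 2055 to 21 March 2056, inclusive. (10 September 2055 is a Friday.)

28

10 September 2055 is a Friday; the first Monday on or after it is 13 September 2055 (3 days later).
From 13 September 2055 to 21 March 2056: 17 + 31 + 30 + 31 + 31 + 29 + 21 = 190 days (rest of September, October, November, December, January, February, March).
190 ÷ 7 = 27 full weeks with remainder 1, so 27 more Mondays after the first → 28.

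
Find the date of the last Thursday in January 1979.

25 January 1979

January 1979 begins on a Monday, so the first Thursday is January 4 (3 days later).
January 1979 has 31 days. Adding weeks: 4, 11, 18, 25 — the last one ≤ 31 is the 25th.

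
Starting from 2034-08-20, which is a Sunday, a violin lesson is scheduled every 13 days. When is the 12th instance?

The 12th occurrence is 11 intervals after the first: 11 × 13 = 143 days after 2034-08-20.
August has 31 days — 11 days to the end of August leaves 132.
September has 30 days (102 left).
October has 31 days (71 left).
November has 30 days (41 left).
December has 31 days (10 left).
10 days into January → 2035-01-10.

2035-01-10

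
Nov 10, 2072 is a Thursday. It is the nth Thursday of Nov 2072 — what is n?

Day 10 falls in week ⌈10/7⌉ of the month.
Days 1–7 hold the 1st Thursday, 8–14 the 2nd, 15–21 the 3rd, 22–28 the 4th, 29–31 the 5th.
10 is in the range for the 2nd.

2nd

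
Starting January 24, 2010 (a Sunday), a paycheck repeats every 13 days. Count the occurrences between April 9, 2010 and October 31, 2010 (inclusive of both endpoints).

Occurrences land 13·i days after January 24, 2010 for i = 0, 1, 2, …
April 9, 2010 is 75 days after the start; 75 ÷ 13 = 5 remainder 10; since the remainder is 10, round up to i = 6. First occurrence in the window: #7 on April 12, 2010 (6×13 = 78 days in).
October 31, 2010 is 280 days after the start; 280 ÷ 13 = 21 remainder 7. Last occurrence in the window: #22 on October 24, 2010.
Occurrences #7 through #22: 16 in total.

16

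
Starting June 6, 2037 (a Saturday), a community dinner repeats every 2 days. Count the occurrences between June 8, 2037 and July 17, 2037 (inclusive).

Occurrences land 2·i days after June 6, 2037 for i = 0, 1, 2, …
June 8, 2037 is 2 days after the start; 2 ÷ 2 = 1 remainder 0. First occurrence in the window: #2 on June 8, 2037 (1×2 = 2 days in).
July 17, 2037 is 41 days after the start; 41 ÷ 2 = 20 remainder 1. Last occurrence in the window: #21 on July 16, 2037.
Occurrences #2 through #21: 20 in total.

20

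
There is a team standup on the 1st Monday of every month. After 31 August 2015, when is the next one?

August 2015 starts on a Saturday, so its 1st Monday is 3 August 2015 (2 days in).
That is not after 31 August 2015, so look at September 2015.
September 2015 starts on a Tuesday, so its 1st Monday is 7 September 2015 (6 days in).

7 September 2015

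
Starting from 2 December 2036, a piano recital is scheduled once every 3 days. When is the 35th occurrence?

14 March 2037

The 35th occurrence is 34 intervals after the first: 34 × 3 = 102 days after 2 December 2036.
December has 31 days — 29 days to the end of December leaves 73.
January has 31 days (42 left).
February has 28 days (14 left).
14 days into March → 14 March 2037.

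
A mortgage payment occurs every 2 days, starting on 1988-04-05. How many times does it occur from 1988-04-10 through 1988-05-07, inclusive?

14

Occurrences land 2·i days after 1988-04-05 for i = 0, 1, 2, …
1988-04-10 is 5 days after the start; 5 ÷ 2 = 2 remainder 1; since the remainder is 1, round up to i = 3. First occurrence in the window: #4 on 1988-04-11 (3×2 = 6 days in).
1988-05-07 is 32 days after the start; 32 ÷ 2 = 16 remainder 0. Last occurrence in the window: #17 on 1988-05-07.
Occurrences #4 through #17: 14 in total.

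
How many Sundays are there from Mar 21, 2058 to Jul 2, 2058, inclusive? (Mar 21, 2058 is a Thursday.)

15

Mar 21, 2058 is a Thursday; the first Sunday on or after it is Mar 24, 2058 (3 days later).
From Mar 24, 2058 to Jul 2, 2058: 7 + 30 + 31 + 30 + 2 = 100 days (rest of Mar, Apr, May, Jun, Jul).
100 ÷ 7 = 14 full weeks with remainder 2, so 14 more Sundays after the first → 15.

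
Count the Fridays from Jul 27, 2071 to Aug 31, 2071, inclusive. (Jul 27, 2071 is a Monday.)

5

Jul 27, 2071 is a Monday; the first Friday on or after it is Jul 31, 2071 (4 days later).
From Jul 31, 2071 to Aug 31, 2071: 0 + 31 = 31 days (rest of Jul, Aug).
31 ÷ 7 = 4 full weeks with remainder 3, so 4 more Fridays after the first → 5.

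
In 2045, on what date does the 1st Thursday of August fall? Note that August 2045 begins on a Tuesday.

August 2045 begins on a Tuesday, so the first Thursday is August 3 (2 days later).

3 August 2045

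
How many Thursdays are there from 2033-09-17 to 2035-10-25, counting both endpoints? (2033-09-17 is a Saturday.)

2033-09-17 is a Saturday; the first Thursday on or after it is 2033-09-22 (5 days later).
From 2033-09-22 to 2035-10-25: 100 + 365 + 298 = 763 days (rest of 2033, 2034, to 2035-10-25 in 2035).
763 ÷ 7 = 109 full weeks with remainder 0, so 109 more Thursdays after the first → 110.

110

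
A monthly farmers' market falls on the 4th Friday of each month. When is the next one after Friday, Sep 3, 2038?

Sep 24, 2038

Sep 2038 starts on a Wednesday; its first Friday is the 3rd, so the 4th Friday is the 24th — Sep 24, 2038.
Sep 24, 2038 is after Sep 3, 2038, so that is the next one.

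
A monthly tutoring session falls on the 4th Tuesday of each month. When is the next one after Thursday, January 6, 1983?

January 1983 starts on a Saturday; its first Tuesday is the 4th, so the 4th Tuesday is the 25th — January 25, 1983.
January 25, 1983 is after January 6, 1983, so that is the next one.

January 25, 1983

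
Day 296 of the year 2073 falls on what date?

January has 31 days (296 − 31 = 265 remain).
February has 28 days (265 − 28 = 237 remain).
March has 31 days (237 − 31 = 206 remain).
April has 30 days (206 − 30 = 176 remain).
May has 31 days (176 − 31 = 145 remain).
June has 30 days (145 − 30 = 115 remain).
July has 31 days (115 − 31 = 84 remain).
August has 31 days (84 − 31 = 53 remain).
September has 30 days (53 − 30 = 23 remain).
23 into October → October 23.

2073-10-23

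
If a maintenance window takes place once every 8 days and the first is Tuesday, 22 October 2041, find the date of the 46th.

The 46th occurrence is 45 intervals after the first: 45 × 8 = 360 days after 22 October 2041.
October has 31 days — 9 days to the end of October leaves 351.
November has 30 days (321 left).
December has 31 days (290 left).
January has 31 days (259 left).
February has 28 days (231 left).
March has 31 days (200 left).
April has 30 days (170 left).
May has 31 days (139 left).
June has 30 days (109 left).
July has 31 days (78 left).
August has 31 days (47 left).
September has 30 days (17 left).
17 days into October → 17 October 2042.

17 October 2042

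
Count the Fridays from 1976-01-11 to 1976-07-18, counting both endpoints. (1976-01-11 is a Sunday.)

27

1976-01-11 is a Sunday; the first Friday on or after it is 1976-01-16 (5 days later).
From 1976-01-16 to 1976-07-18: 15 + 29 + 31 + 30 + 31 + 30 + 18 = 184 days (rest of January, February, March, April, May, June, July).
184 ÷ 7 = 26 full weeks with remainder 2, so 26 more Fridays after the first → 27.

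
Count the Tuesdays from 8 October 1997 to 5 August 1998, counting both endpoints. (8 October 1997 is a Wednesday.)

8 October 1997 is a Wednesday; the first Tuesday on or after it is 14 October 1997 (6 days later).
From 14 October 1997 to 5 August 1998: 17 + 30 + 31 + 31 + 28 + 31 + 30 + 31 + 30 + 31 + 5 = 295 days (rest of October, November, December, January, February, March, April, May, June, July, August).
295 ÷ 7 = 42 full weeks with remainder 1, so 42 more Tuesdays after the first → 43.

43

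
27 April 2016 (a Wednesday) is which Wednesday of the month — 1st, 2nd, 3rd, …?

Day 27 falls in week ⌈27/7⌉ of the month.
Days 1–7 hold the 1st Wednesday, 8–14 the 2nd, 15–21 the 3rd, 22–28 the 4th, 29–31 the 5th.
27 is in the range for the 4th.

4th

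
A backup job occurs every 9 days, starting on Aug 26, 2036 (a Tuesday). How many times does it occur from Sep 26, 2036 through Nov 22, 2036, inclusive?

6

Occurrences land 9·i days after Aug 26, 2036 for i = 0, 1, 2, …
Sep 26, 2036 is 31 days after the start; 31 ÷ 9 = 3 remainder 4; since the remainder is 4, round up to i = 4. First occurrence in the window: #5 on Oct 1, 2036 (4×9 = 36 days in).
Nov 22, 2036 is 88 days after the start; 88 ÷ 9 = 9 remainder 7. Last occurrence in the window: #10 on Nov 15, 2036.
Occurrences #5 through #10: 6 in total.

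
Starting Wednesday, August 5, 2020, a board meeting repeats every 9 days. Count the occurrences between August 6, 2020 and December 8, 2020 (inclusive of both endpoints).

13

Occurrences land 9·i days after August 5, 2020 for i = 0, 1, 2, …
August 6, 2020 is 1 day after the start; 1 ÷ 9 = 0 remainder 1; since the remainder is 1, round up to i = 1. First occurrence in the window: #2 on August 14, 2020 (1×9 = 9 days in).
December 8, 2020 is 125 days after the start; 125 ÷ 9 = 13 remainder 8. Last occurrence in the window: #14 on November 30, 2020.
Occurrences #2 through #14: 13 in total.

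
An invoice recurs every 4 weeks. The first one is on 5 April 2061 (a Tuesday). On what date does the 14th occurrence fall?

4 April 2062

The 14th occurrence is 13 intervals after the first: 13 × 28 = 364 days after 5 April 2061.
April has 30 days — 25 days to the end of April leaves 339.
May has 31 days (308 left).
June has 30 days (278 left).
July has 31 days (247 left).
August has 31 days (216 left).
September has 30 days (186 left).
October has 31 days (155 left).
November has 30 days (125 left).
December has 31 days (94 left).
January has 31 days (63 left).
February has 28 days (35 left).
March has 31 days (4 left).
4 days into April → 4 April 2062.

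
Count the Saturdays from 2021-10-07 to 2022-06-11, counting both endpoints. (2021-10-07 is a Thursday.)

2021-10-07 is a Thursday; the first Saturday on or after it is 2021-10-09 (2 days later).
From 2021-10-09 to 2022-06-11: 22 + 30 + 31 + 31 + 28 + 31 + 30 + 31 + 11 = 245 days (rest of October, November, December, January, February, March, April, May, June).
245 ÷ 7 = 35 full weeks with remainder 0, so 35 more Saturdays after the first → 36.

36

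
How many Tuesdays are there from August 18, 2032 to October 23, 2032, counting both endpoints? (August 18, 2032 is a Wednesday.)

9

August 18, 2032 is a Wednesday; the first Tuesday on or after it is August 24, 2032 (6 days later).
From August 24, 2032 to October 23, 2032: 7 + 30 + 23 = 60 days (rest of August, September, October).
60 ÷ 7 = 8 full weeks with remainder 4, so 8 more Tuesdays after the first → 9.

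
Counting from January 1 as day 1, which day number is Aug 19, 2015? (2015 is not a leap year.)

Days in months before Aug: 31 + 28 + 31 + 30 + 31 + 30 + 31 = 212.
Plus 19 days into Aug → day 231.

231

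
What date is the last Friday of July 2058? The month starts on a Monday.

July 2058 begins on a Monday, so the first Friday is July 5 (4 days later).
July 2058 has 31 days. Adding weeks: 5, 12, 19, 26 — the last one ≤ 31 is the 26th.

July 26, 2058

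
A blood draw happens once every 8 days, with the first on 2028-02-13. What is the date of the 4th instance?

The 4th occurrence is 3 intervals after the first: 3 × 8 = 24 days after 2028-02-13.
February has 29 days — 16 days to the end of February leaves 8.
8 days into March → 2028-03-08.

2028-03-08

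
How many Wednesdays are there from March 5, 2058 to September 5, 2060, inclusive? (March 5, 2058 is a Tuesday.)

131

March 5, 2058 is a Tuesday; the first Wednesday on or after it is March 6, 2058 (1 day later).
From March 6, 2058 to September 5, 2060: 300 + 365 + 249 = 914 days (rest of 2058, 2059, to September 5, 2060 in 2060).
914 ÷ 7 = 130 full weeks with remainder 4, so 130 more Wednesdays after the first → 131.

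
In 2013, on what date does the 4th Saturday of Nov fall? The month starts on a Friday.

Nov 2013 begins on a Friday, so the first Saturday is Nov 2 (1 day later).
The 4th Saturday is 3 weeks later: 2 + 21 = 23.

Nov 23, 2013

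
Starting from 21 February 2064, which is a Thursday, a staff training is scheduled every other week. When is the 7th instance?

The 7th occurrence is 6 intervals after the first: 6 × 14 = 84 days after 21 February 2064.
February has 29 days — 8 days to the end of February leaves 76.
March has 31 days (45 left).
April has 30 days (15 left).
15 days into May → 15 May 2064.

15 May 2064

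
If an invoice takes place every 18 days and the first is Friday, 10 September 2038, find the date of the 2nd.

The 2nd occurrence is 1 interval after the first: 1 × 18 = 18 days after 10 September 2038.
18 days later is 28 September 2038.

28 September 2038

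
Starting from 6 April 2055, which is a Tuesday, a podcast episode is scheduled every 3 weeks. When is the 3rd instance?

The 3rd occurrence is 2 intervals after the first: 2 × 21 = 42 days after 6 April 2055.
April has 30 days — 24 days to the end of April leaves 18.
18 days into May → 18 May 2055.

18 May 2055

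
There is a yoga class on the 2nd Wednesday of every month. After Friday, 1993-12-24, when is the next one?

December 1993 starts on a Wednesday; its first Wednesday is the 1st, so the 2nd Wednesday is the 8th — 1993-12-08.
That is not after 1993-12-24, so look at January 1994.
January 1994 starts on a Saturday; its first Wednesday is the 5th, so the 2nd Wednesday is the 12th — 1994-01-12.

1994-01-12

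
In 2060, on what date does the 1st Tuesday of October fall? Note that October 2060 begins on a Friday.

October 5, 2060

October 2060 begins on a Friday, so the first Tuesday is October 5 (4 days later).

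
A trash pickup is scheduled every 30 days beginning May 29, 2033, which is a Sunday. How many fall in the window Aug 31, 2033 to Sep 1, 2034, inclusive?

Occurrences land 30·i days after May 29, 2033 for i = 0, 1, 2, …
Aug 31, 2033 is 94 days after the start; 94 ÷ 30 = 3 remainder 4; since the remainder is 4, round up to i = 4. First occurrence in the window: #5 on Sep 26, 2033 (4×30 = 120 days in).
Sep 1, 2034 is 460 days after the start; 460 ÷ 30 = 15 remainder 10. Last occurrence in the window: #16 on Aug 22, 2034.
Occurrences #5 through #16: 12 in total.

12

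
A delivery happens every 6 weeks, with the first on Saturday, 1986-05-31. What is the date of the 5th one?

The 5th occurrence is 4 intervals after the first: 4 × 42 = 168 days after 1986-05-31.
May has 31 days — 0 days to the end of May leaves 168.
June has 30 days (138 left).
July has 31 days (107 left).
August has 31 days (76 left).
September has 30 days (46 left).
October has 31 days (15 left).
15 days into November → 1986-11-15.

1986-11-15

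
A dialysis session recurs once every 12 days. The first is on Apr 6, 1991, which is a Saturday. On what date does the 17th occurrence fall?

Oct 15, 1991

The 17th occurrence is 16 intervals after the first: 16 × 12 = 192 days after Apr 6, 1991.
Apr has 30 days — 24 days to the end of Apr leaves 168.
May has 31 days (137 left).
Jun has 30 days (107 left).
Jul has 31 days (76 left).
Aug has 31 days (45 left).
Sep has 30 days (15 left).
15 days into Oct → Oct 15, 1991.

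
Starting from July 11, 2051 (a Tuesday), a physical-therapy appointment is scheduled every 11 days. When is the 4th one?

The 4th occurrence is 3 intervals after the first: 3 × 11 = 33 days after July 11, 2051.
July has 31 days — 20 days to the end of July leaves 13.
13 days into August → August 13, 2051.

August 13, 2051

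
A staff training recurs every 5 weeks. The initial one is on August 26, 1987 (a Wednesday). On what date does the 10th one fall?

The 10th occurrence is 9 intervals after the first: 9 × 35 = 315 days after August 26, 1987.
August has 31 days — 5 days to the end of August leaves 310.
September has 30 days (280 left).
October has 31 days (249 left).
November has 30 days (219 left).
December has 31 days (188 left).
January has 31 days (157 left).
February has 29 days (128 left).
March has 31 days (97 left).
April has 30 days (67 left).
May has 31 days (36 left).
June has 30 days (6 left).
6 days into July → July 6, 1988.

July 6, 1988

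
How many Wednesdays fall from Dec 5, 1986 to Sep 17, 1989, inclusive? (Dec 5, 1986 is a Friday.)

Dec 5, 1986 is a Friday; the first Wednesday on or after it is Dec 10, 1986 (5 days later).
From Dec 10, 1986 to Sep 17, 1989: 21 + 365 + 366 + 260 = 1012 days (rest of 1986, 1987, 1988, to Sep 17, 1989 in 1989).
1012 ÷ 7 = 144 full weeks with remainder 4, so 144 more Wednesdays after the first → 145.

145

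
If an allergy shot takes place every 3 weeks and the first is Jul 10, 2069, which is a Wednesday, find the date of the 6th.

The 6th occurrence is 5 intervals after the first: 5 × 21 = 105 days after Jul 10, 2069.
Jul has 31 days — 21 days to the end of Jul leaves 84.
Aug has 31 days (53 left).
Sep has 30 days (23 left).
23 days into Oct → Oct 23, 2069.

Oct 23, 2069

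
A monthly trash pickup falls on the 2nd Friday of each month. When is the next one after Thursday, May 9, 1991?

May 10, 1991

May 1991 starts on a Wednesday; its first Friday is the 3rd, so the 2nd Friday is the 10th — May 10, 1991.
May 10, 1991 is after May 9, 1991, so that is the next one.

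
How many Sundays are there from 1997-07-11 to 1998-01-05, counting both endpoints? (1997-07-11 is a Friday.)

26

1997-07-11 is a Friday; the first Sunday on or after it is 1997-07-13 (2 days later).
From 1997-07-13 to 1998-01-05: 18 + 31 + 30 + 31 + 30 + 31 + 5 = 176 days (rest of July, August, September, October, November, December, January).
176 ÷ 7 = 25 full weeks with remainder 1, so 25 more Sundays after the first → 26.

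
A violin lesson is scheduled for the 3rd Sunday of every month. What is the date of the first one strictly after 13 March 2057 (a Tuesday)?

March 2057 starts on a Thursday; its first Sunday is the 4th, so the 3rd Sunday is the 18th — 18 March 2057.
18 March 2057 is after 13 March 2057, so that is the next one.

18 March 2057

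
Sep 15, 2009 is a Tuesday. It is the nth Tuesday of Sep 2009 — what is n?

Day 15 falls in week ⌈15/7⌉ of the month.
Days 1–7 hold the 1st Tuesday, 8–14 the 2nd, 15–21 the 3rd, 22–28 the 4th, 29–31 the 5th.
15 is in the range for the 3rd.

3rd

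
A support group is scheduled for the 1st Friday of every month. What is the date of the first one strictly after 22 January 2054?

January 2054 starts on a Thursday, so its 1st Friday is 2 January 2054 (1 day in).
That is not after 22 January 2054, so look at February 2054.
February 2054 starts on a Sunday, so its 1st Friday is 6 February 2054 (5 days in).

6 February 2054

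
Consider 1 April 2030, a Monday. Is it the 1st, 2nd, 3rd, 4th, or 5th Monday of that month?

1st

Day 1 falls in week ⌈1/7⌉ of the month.
Days 1–7 hold the 1st Monday, 8–14 the 2nd, 15–21 the 3rd, 22–28 the 4th, 29–31 the 5th.
1 is in the range for the 1st.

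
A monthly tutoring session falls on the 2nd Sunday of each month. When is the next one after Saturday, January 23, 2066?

January 2066 starts on a Friday; its first Sunday is the 3rd, so the 2nd Sunday is the 10th — January 10, 2066.
That is not after January 23, 2066, so look at February 2066.
February 2066 starts on a Monday; its first Sunday is the 7th, so the 2nd Sunday is the 14th — February 14, 2066.

February 14, 2066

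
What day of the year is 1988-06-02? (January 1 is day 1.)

Days in months before June: 31 + 29 + 31 + 30 + 31 = 152.
Plus 2 days into June → day 154.

154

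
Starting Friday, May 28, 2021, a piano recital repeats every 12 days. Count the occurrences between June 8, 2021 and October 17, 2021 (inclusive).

11

Occurrences land 12·i days after May 28, 2021 for i = 0, 1, 2, …
June 8, 2021 is 11 days after the start; 11 ÷ 12 = 0 remainder 11; since the remainder is 11, round up to i = 1. First occurrence in the window: #2 on June 9, 2021 (1×12 = 12 days in).
October 17, 2021 is 142 days after the start; 142 ÷ 12 = 11 remainder 10. Last occurrence in the window: #12 on October 7, 2021.
Occurrences #2 through #12: 11 in total.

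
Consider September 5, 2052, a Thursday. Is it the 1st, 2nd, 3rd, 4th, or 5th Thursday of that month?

Day 5 falls in week ⌈5/7⌉ of the month.
Days 1–7 hold the 1st Thursday, 8–14 the 2nd, 15–21 the 3rd, 22–28 the 4th, 29–31 the 5th.
5 is in the range for the 1st.

1st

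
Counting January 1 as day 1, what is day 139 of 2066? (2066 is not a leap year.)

January has 31 days (139 − 31 = 108 remain).
February has 28 days (108 − 28 = 80 remain).
March has 31 days (80 − 31 = 49 remain).
April has 30 days (49 − 30 = 19 remain).
19 into May → May 19.

2066-05-19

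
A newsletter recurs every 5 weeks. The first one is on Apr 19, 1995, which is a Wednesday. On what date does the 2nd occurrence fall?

The 2nd occurrence is 1 interval after the first: 1 × 35 = 35 days after Apr 19, 1995.
Apr has 30 days — 11 days to the end of Apr leaves 24.
24 days into May → May 24, 1995.

May 24, 1995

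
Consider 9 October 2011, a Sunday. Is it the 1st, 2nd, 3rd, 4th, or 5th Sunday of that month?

2nd

Day 9 falls in week ⌈9/7⌉ of the month.
Days 1–7 hold the 1st Sunday, 8–14 the 2nd, 15–21 the 3rd, 22–28 the 4th, 29–31 the 5th.
9 is in the range for the 2nd.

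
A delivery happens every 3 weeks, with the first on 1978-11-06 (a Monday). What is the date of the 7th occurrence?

1979-03-12

The 7th occurrence is 6 intervals after the first: 6 × 21 = 126 days after 1978-11-06.
November has 30 days — 24 days to the end of November leaves 102.
December has 31 days (71 left).
January has 31 days (40 left).
February has 28 days (12 left).
12 days into March → 1979-03-12.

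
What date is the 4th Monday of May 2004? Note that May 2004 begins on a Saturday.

May 2004 begins on a Saturday, so the first Monday is May 3 (2 days later).
The 4th Monday is 3 weeks later: 3 + 21 = 24.

2004-05-24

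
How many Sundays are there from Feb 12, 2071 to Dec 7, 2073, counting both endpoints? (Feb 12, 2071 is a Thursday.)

Feb 12, 2071 is a Thursday; the first Sunday on or after it is Feb 15, 2071 (3 days later).
From Feb 15, 2071 to Dec 7, 2073: 319 + 366 + 341 = 1026 days (rest of 2071, 2072, to Dec 7, 2073 in 2073).
1026 ÷ 7 = 146 full weeks with remainder 4, so 146 more Sundays after the first → 147.

147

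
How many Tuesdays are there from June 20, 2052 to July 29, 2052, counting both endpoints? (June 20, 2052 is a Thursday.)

5

June 20, 2052 is a Thursday; the first Tuesday on or after it is June 25, 2052 (5 days later).
From June 25, 2052 to July 29, 2052: 5 + 29 = 34 days (rest of June, July).
34 ÷ 7 = 4 full weeks with remainder 6, so 4 more Tuesdays after the first → 5.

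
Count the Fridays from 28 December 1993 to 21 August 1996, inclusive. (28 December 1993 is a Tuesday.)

28 December 1993 is a Tuesday; the first Friday on or after it is 31 December 1993 (3 days later).
From 31 December 1993 to 21 August 1996: 0 + 365 + 365 + 234 = 964 days (rest of 1993, 1994, 1995, to 21 August 1996 in 1996).
964 ÷ 7 = 137 full weeks with remainder 5, so 137 more Fridays after the first → 138.

138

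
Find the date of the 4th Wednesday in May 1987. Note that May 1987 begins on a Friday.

May 27, 1987

May 1987 begins on a Friday, so the first Wednesday is May 6 (5 days later).
The 4th Wednesday is 3 weeks later: 6 + 21 = 27.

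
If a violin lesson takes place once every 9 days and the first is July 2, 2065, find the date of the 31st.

March 29, 2066

The 31st occurrence is 30 intervals after the first: 30 × 9 = 270 days after July 2, 2065.
July has 31 days — 29 days to the end of July leaves 241.
August has 31 days (210 left).
September has 30 days (180 left).
October has 31 days (149 left).
November has 30 days (119 left).
December has 31 days (88 left).
January has 31 days (57 left).
February has 28 days (29 left).
29 days into March → March 29, 2066.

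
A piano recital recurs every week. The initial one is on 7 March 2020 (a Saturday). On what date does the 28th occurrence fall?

The 28th occurrence is 27 intervals after the first: 27 × 7 = 189 days after 7 March 2020.
March has 31 days — 24 days to the end of March leaves 165.
April has 30 days (135 left).
May has 31 days (104 left).
June has 30 days (74 left).
July has 31 days (43 left).
August has 31 days (12 left).
12 days into September → 12 September 2020.

12 September 2020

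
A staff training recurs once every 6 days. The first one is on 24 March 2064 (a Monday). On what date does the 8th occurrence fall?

5 May 2064

The 8th occurrence is 7 intervals after the first: 7 × 6 = 42 days after 24 March 2064.
March has 31 days — 7 days to the end of March leaves 35.
April has 30 days (5 left).
5 days into May → 5 May 2064.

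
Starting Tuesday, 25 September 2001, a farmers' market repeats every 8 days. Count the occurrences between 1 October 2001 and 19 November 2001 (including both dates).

Occurrences land 8·i days after 25 September 2001 for i = 0, 1, 2, …
1 October 2001 is 6 days after the start; 6 ÷ 8 = 0 remainder 6; since the remainder is 6, round up to i = 1. First occurrence in the window: #2 on 3 October 2001 (1×8 = 8 days in).
19 November 2001 is 55 days after the start; 55 ÷ 8 = 6 remainder 7. Last occurrence in the window: #7 on 12 November 2001.
Occurrences #2 through #7: 6 in total.

6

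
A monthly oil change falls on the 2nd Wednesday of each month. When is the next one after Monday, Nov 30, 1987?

Nov 1987 starts on a Sunday; its first Wednesday is the 4th, so the 2nd Wednesday is the 11th — Nov 11, 1987.
That is not after Nov 30, 1987, so look at Dec 1987.
Dec 1987 starts on a Tuesday; its first Wednesday is the 2nd, so the 2nd Wednesday is the 9th — Dec 9, 1987.

Dec 9, 1987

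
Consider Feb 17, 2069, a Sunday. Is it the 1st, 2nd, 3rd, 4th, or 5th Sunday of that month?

Day 17 falls in week ⌈17/7⌉ of the month.
Days 1–7 hold the 1st Sunday, 8–14 the 2nd, 15–21 the 3rd, 22–28 the 4th, 29–31 the 5th.
17 is in the range for the 3rd.

3rd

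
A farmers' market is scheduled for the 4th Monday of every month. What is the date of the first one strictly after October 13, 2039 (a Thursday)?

October 2039 starts on a Saturday; its first Monday is the 3rd, so the 4th Monday is the 24th — October 24, 2039.
October 24, 2039 is after October 13, 2039, so that is the next one.

October 24, 2039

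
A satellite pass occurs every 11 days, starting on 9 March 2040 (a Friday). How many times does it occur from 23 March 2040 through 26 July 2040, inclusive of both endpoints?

11

Occurrences land 11·i days after 9 March 2040 for i = 0, 1, 2, …
23 March 2040 is 14 days after the start; 14 ÷ 11 = 1 remainder 3; since the remainder is 3, round up to i = 2. First occurrence in the window: #3 on 31 March 2040 (2×11 = 22 days in).
26 July 2040 is 139 days after the start; 139 ÷ 11 = 12 remainder 7. Last occurrence in the window: #13 on 19 July 2040.
Occurrences #3 through #13: 11 in total.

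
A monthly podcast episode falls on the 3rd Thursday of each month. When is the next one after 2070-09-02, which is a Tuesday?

September 2070 starts on a Monday; its first Thursday is the 4th, so the 3rd Thursday is the 18th — 2070-09-18.
2070-09-18 is after 2070-09-02, so that is the next one.

2070-09-18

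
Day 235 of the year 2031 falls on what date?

23 August 2031

January has 31 days (235 − 31 = 204 remain).
February has 28 days (204 − 28 = 176 remain).
March has 31 days (176 − 31 = 145 remain).
April has 30 days (145 − 30 = 115 remain).
May has 31 days (115 − 31 = 84 remain).
June has 30 days (84 − 30 = 54 remain).
July has 31 days (54 − 31 = 23 remain).
23 into August → August 23.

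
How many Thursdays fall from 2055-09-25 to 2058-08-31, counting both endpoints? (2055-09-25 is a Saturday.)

2055-09-25 is a Saturday; the first Thursday on or after it is 2055-09-30 (5 days later).
From 2055-09-30 to 2058-08-31: 92 + 366 + 365 + 243 = 1066 days (rest of 2055, 2056, 2057, to 2058-08-31 in 2058).
1066 ÷ 7 = 152 full weeks with remainder 2, so 152 more Thursdays after the first → 153.

153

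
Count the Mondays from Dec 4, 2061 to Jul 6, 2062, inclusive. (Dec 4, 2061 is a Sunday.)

31

Dec 4, 2061 is a Sunday; the first Monday on or after it is Dec 5, 2061 (1 day later).
From Dec 5, 2061 to Jul 6, 2062: 26 + 31 + 28 + 31 + 30 + 31 + 30 + 6 = 213 days (rest of Dec, Jan, Feb, Mar, Apr, May, Jun, Jul).
213 ÷ 7 = 30 full weeks with remainder 3, so 30 more Mondays after the first → 31.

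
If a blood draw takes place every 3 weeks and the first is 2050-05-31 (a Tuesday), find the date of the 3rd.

2050-07-12

The 3rd occurrence is 2 intervals after the first: 2 × 21 = 42 days after 2050-05-31.
May has 31 days — 0 days to the end of May leaves 42.
June has 30 days (12 left).
12 days into July → 2050-07-12.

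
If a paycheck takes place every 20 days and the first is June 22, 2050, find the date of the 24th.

September 25, 2051

The 24th occurrence is 23 intervals after the first: 23 × 20 = 460 days after June 22, 2050.
June has 30 days — 8 days to the end of June leaves 452.
From end of June to end of 2050 is 184 days (268 left).
January has 31 days (237 left).
February has 28 days (209 left).
March has 31 days (178 left).
April has 30 days (148 left).
May has 31 days (117 left).
June has 30 days (87 left).
July has 31 days (56 left).
August has 31 days (25 left).
25 days into September → September 25, 2051.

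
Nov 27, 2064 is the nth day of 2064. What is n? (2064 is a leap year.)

Days in months before Nov: 31 + 29 + 31 + 30 + 31 + 30 + 31 + 31 + 30 + 31 = 305.
Plus 27 days into Nov → day 332.

332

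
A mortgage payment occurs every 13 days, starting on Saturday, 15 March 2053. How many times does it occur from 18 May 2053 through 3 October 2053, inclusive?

11

Occurrences land 13·i days after 15 March 2053 for i = 0, 1, 2, …
18 May 2053 is 64 days after the start; 64 ÷ 13 = 4 remainder 12; since the remainder is 12, round up to i = 5. First occurrence in the window: #6 on 19 May 2053 (5×13 = 65 days in).
3 October 2053 is 202 days after the start; 202 ÷ 13 = 15 remainder 7. Last occurrence in the window: #16 on 26 September 2053.
Occurrences #6 through #16: 11 in total.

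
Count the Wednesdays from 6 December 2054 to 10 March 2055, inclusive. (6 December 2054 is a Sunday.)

6 December 2054 is a Sunday; the first Wednesday on or after it is 9 December 2054 (3 days later).
From 9 December 2054 to 10 March 2055: 22 + 31 + 28 + 10 = 91 days (rest of December, January, February, March).
91 ÷ 7 = 13 full weeks with remainder 0, so 13 more Wednesdays after the first → 14.

14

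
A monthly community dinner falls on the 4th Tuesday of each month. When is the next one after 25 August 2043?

22 September 2043

August 2043 starts on a Saturday; its first Tuesday is the 4th, so the 4th Tuesday is the 25th — 25 August 2043.
That is not after 25 August 2043, so look at September 2043.
September 2043 starts on a Tuesday; its first Tuesday is the 1st, so the 4th Tuesday is the 22nd — 22 September 2043.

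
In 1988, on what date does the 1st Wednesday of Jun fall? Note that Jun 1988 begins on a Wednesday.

Jun 1988 begins on a Wednesday, so the first Wednesday is Jun 1.

Jun 1, 1988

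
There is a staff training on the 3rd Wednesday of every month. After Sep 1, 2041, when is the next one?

Sep 2041 starts on a Sunday; its first Wednesday is the 4th, so the 3rd Wednesday is the 18th — Sep 18, 2041.
Sep 18, 2041 is after Sep 1, 2041, so that is the next one.

Sep 18, 2041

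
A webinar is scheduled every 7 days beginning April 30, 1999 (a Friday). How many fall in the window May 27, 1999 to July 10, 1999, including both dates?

7

Occurrences land 7·i days after April 30, 1999 for i = 0, 1, 2, …
May 27, 1999 is 27 days after the start; 27 ÷ 7 = 3 remainder 6; since the remainder is 6, round up to i = 4. First occurrence in the window: #5 on May 28, 1999 (4×7 = 28 days in).
July 10, 1999 is 71 days after the start; 71 ÷ 7 = 10 remainder 1. Last occurrence in the window: #11 on July 9, 1999.
Occurrences #5 through #11: 7 in total.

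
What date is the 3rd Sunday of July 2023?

July 2023 begins on a Saturday, so the first Sunday is July 2 (1 day later).
The 3rd Sunday is 2 weeks later: 2 + 14 = 16.

July 16, 2023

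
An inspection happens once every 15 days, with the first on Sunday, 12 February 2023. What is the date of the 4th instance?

The 4th occurrence is 3 intervals after the first: 3 × 15 = 45 days after 12 February 2023.
February has 28 days — 16 days to the end of February leaves 29.
29 days into March → 29 March 2023.

29 March 2023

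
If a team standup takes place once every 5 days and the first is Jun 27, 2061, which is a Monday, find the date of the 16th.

Sep 10, 2061

The 16th occurrence is 15 intervals after the first: 15 × 5 = 75 days after Jun 27, 2061.
Jun has 30 days — 3 days to the end of Jun leaves 72.
Jul has 31 days (41 left).
Aug has 31 days (10 left).
10 days into Sep → Sep 10, 2061.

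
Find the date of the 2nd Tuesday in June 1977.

June 14, 1977

June 1977 begins on a Wednesday, so the first Tuesday is June 7 (6 days later).
The 2nd Tuesday is 1 weeks later: 7 + 7 = 14.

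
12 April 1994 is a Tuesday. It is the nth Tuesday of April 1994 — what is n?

2nd

Day 12 falls in week ⌈12/7⌉ of the month.
Days 1–7 hold the 1st Tuesday, 8–14 the 2nd, 15–21 the 3rd, 22–28 the 4th, 29–31 the 5th.
12 is in the range for the 2nd.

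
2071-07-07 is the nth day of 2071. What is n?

Days in months before July: 31 + 28 + 31 + 30 + 31 + 30 = 181.
Plus 7 days into July → day 188.

188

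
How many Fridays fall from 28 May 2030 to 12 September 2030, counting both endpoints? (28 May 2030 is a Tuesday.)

28 May 2030 is a Tuesday; the first Friday on or after it is 31 May 2030 (3 days later).
From 31 May 2030 to 12 September 2030: 0 + 30 + 31 + 31 + 12 = 104 days (rest of May, June, July, August, September).
104 ÷ 7 = 14 full weeks with remainder 6, so 14 more Fridays after the first → 15.

15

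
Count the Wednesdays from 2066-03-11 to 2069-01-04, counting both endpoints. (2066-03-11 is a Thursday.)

2066-03-11 is a Thursday; the first Wednesday on or after it is 2066-03-17 (6 days later).
From 2066-03-17 to 2069-01-04: 289 + 365 + 366 + 4 = 1024 days (rest of 2066, 2067, 2068, to 2069-01-04 in 2069).
1024 ÷ 7 = 146 full weeks with remainder 2, so 146 more Wednesdays after the first → 147.

147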